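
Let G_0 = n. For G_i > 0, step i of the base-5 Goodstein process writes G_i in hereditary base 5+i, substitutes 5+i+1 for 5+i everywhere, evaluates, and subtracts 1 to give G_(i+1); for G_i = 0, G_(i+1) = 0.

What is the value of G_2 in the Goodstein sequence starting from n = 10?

11

base 5: 10 = 2·5; at 6: 2·6 = 12; next = 11
base 6: 11 = 6 + 5; at 7: 7 + 5 = 12; next = 11
base 7: 11 = 7 + 4; at 8: 8 + 4 = 12; next = 11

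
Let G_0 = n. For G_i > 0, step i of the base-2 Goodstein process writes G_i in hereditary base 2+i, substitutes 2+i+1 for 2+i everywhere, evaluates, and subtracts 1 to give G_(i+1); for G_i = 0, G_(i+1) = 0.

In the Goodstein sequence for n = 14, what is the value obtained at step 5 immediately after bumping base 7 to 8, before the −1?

[0] 14 ≡ 2^(2 + 1) + 2^2 + 2 (base 2). Lift 3: 111. −1: 110.
[1] 110 ≡ 3^(3 + 1) + 3^3 + 2 (base 3). Lift 4: 1282. −1: 1281.
[2] 1281 ≡ 4^(4 + 1) + 4^4 + 1 (base 4). Lift 5: 18751. −1: 18750.
[3] 18750 ≡ 5^(5 + 1) + 5^5 (base 5). Lift 6: 326592. −1: 326591.
[4] 326591 ≡ 6^(6 + 1) + 5·6^5 + 5·6^4 + 5·6^3 + 5·6^2 + 5·6 + 5 (base 6). Lift 7: 5862841. −1: 5862840.
[5] 5862840 ≡ 7^(7 + 1) + 5·7^5 + 5·7^4 + 5·7^3 + 5·7^2 + 5·7 + 4 (base 7). Lift 8: 134404972. −1: 134404971.

134404972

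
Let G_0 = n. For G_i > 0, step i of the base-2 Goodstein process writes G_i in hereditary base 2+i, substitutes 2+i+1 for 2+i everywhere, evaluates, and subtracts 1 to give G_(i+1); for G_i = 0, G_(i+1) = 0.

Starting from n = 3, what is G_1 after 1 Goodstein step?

[0] 3 ≡ 2 + 1 (base 2). Lift 3: 4. −1: 3.
[1] 3 ≡ 3 (base 3). Lift 4: 4. −1: 3.

3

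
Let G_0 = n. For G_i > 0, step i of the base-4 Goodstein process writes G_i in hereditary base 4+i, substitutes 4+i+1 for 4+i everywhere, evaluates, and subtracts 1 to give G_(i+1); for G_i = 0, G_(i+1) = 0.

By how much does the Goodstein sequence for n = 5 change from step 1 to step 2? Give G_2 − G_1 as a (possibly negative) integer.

[0] 5 ≡ 4 + 1 (base 4). Lift 5: 6. −1: 5.
[1] 5 ≡ 5 (base 5). Lift 6: 6. −1: 5.

0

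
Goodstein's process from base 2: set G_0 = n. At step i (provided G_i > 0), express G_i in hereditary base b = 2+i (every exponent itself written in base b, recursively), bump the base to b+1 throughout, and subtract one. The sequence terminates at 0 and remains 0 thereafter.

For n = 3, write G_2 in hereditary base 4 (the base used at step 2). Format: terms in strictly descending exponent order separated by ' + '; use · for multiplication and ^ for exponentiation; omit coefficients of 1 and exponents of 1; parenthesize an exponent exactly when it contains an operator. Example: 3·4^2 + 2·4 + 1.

3

(0) 3|_2 = 2 + 1 ↦ 3 + 1|_3 = 4 ⇒ 3
(1) 3|_3 = 3 ↦ 4|_4 = 4 ⇒ 3
(2) 3|_4 = 3 ↦ 3|_5 = 3 ⇒ 2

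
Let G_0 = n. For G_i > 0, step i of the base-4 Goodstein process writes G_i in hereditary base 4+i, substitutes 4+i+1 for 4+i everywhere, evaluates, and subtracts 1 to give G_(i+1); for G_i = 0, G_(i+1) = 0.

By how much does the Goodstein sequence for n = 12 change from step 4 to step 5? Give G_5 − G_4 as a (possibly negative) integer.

[0] 12 ≡ 3·4 (base 4). Lift 5: 15. −1: 14.
[1] 14 ≡ 2·5 + 4 (base 5). Lift 6: 16. −1: 15.
[2] 15 ≡ 2·6 + 3 (base 6). Lift 7: 17. −1: 16.
[3] 16 ≡ 2·7 + 2 (base 7). Lift 8: 18. −1: 17.
[4] 17 ≡ 2·8 + 1 (base 8). Lift 9: 19. −1: 18.

1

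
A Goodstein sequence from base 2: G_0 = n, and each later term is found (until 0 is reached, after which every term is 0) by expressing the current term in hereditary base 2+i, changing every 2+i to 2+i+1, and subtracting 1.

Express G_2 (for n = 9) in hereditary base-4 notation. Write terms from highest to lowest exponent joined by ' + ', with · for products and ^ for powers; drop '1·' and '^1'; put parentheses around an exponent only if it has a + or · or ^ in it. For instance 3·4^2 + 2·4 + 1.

3·4^4 + 3·4^3 + 3·4^2 + 3·4 + 3

i=0: 9 = 2^(2 + 1) + 1 (b=2); 2→3: 3^(3 + 1) + 1 = 82; 82−1 = 81
i=1: 81 = 3^(3 + 1) (b=3); 3→4: 4^(4 + 1) = 1024; 1024−1 = 1023
i=2: 1023 = 3·4^4 + 3·4^3 + 3·4^2 + 3·4 + 3 (b=4); 4→5: 3·5^5 + 3·5^3 + 3·5^2 + 3·5 + 3 = 9843; 9843−1 = 9842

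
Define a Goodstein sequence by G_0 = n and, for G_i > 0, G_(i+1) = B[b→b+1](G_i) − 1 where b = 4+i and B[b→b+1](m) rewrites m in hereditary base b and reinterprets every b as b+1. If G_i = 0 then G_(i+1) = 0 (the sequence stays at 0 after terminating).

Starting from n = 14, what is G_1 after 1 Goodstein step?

16

i=0: 14 = 3·4 + 2 (b=4); 4→5: 3·5 + 2 = 17; 17−1 = 16
i=1: 16 = 3·5 + 1 (b=5); 5→6: 3·6 + 1 = 19; 19−1 = 18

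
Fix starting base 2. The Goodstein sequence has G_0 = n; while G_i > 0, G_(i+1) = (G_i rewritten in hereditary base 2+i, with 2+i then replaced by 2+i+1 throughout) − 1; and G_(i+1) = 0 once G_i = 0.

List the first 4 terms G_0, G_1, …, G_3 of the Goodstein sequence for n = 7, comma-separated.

i=0: 7 = 2^2 + 2 + 1 (b=2); 2→3: 3^3 + 3 + 1 = 31; 31−1 = 30
i=1: 30 = 3^3 + 3 (b=3); 3→4: 4^4 + 4 = 260; 260−1 = 259
i=2: 259 = 4^4 + 3 (b=4); 4→5: 5^5 + 3 = 3128; 3128−1 = 3127

7, 30, 259, 3127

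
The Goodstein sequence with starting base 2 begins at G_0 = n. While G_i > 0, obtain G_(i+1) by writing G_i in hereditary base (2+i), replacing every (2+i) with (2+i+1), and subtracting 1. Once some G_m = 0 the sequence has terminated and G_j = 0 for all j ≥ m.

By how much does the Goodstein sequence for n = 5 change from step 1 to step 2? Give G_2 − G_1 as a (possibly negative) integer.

228

step 0: 5 = 2^2 + 1; sub 3 for 2: 3^3 + 1; = 28; G_1 = 28−1 = 27
step 1: 27 = 3^3; sub 4 for 3: 4^4; = 256; G_2 = 256−1 = 255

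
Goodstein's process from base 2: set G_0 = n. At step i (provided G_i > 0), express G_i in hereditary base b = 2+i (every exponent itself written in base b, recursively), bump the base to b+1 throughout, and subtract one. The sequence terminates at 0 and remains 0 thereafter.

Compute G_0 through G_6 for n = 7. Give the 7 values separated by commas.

[0] 7 ≡ 2^2 + 2 + 1 (base 2). Lift 3: 31. −1: 30.
[1] 30 ≡ 3^3 + 3 (base 3). Lift 4: 260. −1: 259.
[2] 259 ≡ 4^4 + 3 (base 4). Lift 5: 3128. −1: 3127.
[3] 3127 ≡ 5^5 + 2 (base 5). Lift 6: 46658. −1: 46657.
[4] 46657 ≡ 6^6 + 1 (base 6). Lift 7: 823544. −1: 823543.
[5] 823543 ≡ 7^7 (base 7). Lift 8: 16777216. −1: 16777215.

7, 30, 259, 3127, 46657, 823543, 16777215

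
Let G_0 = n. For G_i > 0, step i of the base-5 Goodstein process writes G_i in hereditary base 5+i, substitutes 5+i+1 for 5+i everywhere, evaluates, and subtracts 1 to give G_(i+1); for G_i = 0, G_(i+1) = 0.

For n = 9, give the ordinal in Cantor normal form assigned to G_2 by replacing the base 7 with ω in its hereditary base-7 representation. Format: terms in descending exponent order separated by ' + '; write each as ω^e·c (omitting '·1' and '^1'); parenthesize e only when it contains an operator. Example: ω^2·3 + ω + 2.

(0) 9|_5 = 5 + 4 ↦ 6 + 4|_6 = 10 ⇒ 9
(1) 9|_6 = 6 + 3 ↦ 7 + 3|_7 = 10 ⇒ 9
(2) 9|_7 = 7 + 2 ↦ 8 + 2|_8 = 10 ⇒ 9

ω + 2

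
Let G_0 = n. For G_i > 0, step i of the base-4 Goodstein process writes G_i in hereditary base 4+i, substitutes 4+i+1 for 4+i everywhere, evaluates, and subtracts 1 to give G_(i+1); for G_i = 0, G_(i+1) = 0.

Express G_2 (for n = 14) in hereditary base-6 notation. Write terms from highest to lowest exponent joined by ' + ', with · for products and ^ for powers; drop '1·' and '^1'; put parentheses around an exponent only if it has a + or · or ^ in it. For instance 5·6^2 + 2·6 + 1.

step 0: 14 = 3·4 + 2; sub 5 for 4: 3·5 + 2; = 17; G_1 = 17−1 = 16
step 1: 16 = 3·5 + 1; sub 6 for 5: 3·6 + 1; = 19; G_2 = 19−1 = 18
step 2: 18 = 3·6; sub 7 for 6: 3·7; = 21; G_3 = 21−1 = 20

3·6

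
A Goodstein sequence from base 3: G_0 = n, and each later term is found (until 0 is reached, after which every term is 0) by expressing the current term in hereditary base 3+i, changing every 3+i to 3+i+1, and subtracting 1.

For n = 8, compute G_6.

11

i=0: 8 = 2·3 + 2 (b=3); 3→4: 2·4 + 2 = 10; 10−1 = 9
i=1: 9 = 2·4 + 1 (b=4); 4→5: 2·5 + 1 = 11; 11−1 = 10
i=2: 10 = 2·5 (b=5); 5→6: 2·6 = 12; 12−1 = 11
i=3: 11 = 6 + 5 (b=6); 6→7: 7 + 5 = 12; 12−1 = 11
i=4: 11 = 7 + 4 (b=7); 7→8: 8 + 4 = 12; 12−1 = 11
i=5: 11 = 8 + 3 (b=8); 8→9: 9 + 3 = 12; 12−1 = 11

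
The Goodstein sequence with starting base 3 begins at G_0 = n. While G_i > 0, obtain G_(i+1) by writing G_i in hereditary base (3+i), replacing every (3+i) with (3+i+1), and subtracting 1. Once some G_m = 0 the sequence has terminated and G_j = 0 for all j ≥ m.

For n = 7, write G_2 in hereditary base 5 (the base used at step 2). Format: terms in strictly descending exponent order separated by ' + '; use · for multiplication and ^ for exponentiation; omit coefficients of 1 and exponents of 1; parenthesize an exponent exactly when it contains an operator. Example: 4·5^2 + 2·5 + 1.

5 + 4

step 0: 7 = 2·3 + 1; sub 4 for 3: 2·4 + 1; = 9; G_1 = 9−1 = 8
step 1: 8 = 2·4; sub 5 for 4: 2·5; = 10; G_2 = 10−1 = 9
step 2: 9 = 5 + 4; sub 6 for 5: 6 + 4; = 10; G_3 = 10−1 = 9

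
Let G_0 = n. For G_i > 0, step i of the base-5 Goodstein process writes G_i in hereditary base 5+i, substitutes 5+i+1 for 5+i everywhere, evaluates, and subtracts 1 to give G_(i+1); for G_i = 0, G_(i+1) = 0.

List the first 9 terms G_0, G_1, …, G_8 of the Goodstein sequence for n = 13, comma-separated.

13, 14, 15, 16, 17, 17, 17, 17, 17

13 —HB5→ 2·5 + 3 —bump→ 2·6 + 3 = 15 —(−1)→ 14
14 —HB6→ 2·6 + 2 —bump→ 2·7 + 2 = 16 —(−1)→ 15
15 —HB7→ 2·7 + 1 —bump→ 2·8 + 1 = 17 —(−1)→ 16
16 —HB8→ 2·8 —bump→ 2·9 = 18 —(−1)→ 17
17 —HB9→ 9 + 8 —bump→ 10 + 8 = 18 —(−1)→ 17
17 —HB10→ 10 + 7 —bump→ 11 + 7 = 18 —(−1)→ 17
17 —HB11→ 11 + 6 —bump→ 12 + 6 = 18 —(−1)→ 17
17 —HB12→ 12 + 5 —bump→ 13 + 5 = 18 —(−1)→ 17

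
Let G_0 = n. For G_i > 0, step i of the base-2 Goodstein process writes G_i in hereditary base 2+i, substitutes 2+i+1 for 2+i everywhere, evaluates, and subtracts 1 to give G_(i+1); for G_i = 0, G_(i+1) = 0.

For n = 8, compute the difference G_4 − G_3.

87085

[0] 8 ≡ 2^(2 + 1) (base 2). Lift 3: 81. −1: 80.
[1] 80 ≡ 2·3^3 + 2·3^2 + 2·3 + 2 (base 3). Lift 4: 554. −1: 553.
[2] 553 ≡ 2·4^4 + 2·4^2 + 2·4 + 1 (base 4). Lift 5: 6311. −1: 6310.
[3] 6310 ≡ 2·5^5 + 2·5^2 + 2·5 (base 5). Lift 6: 93396. −1: 93395.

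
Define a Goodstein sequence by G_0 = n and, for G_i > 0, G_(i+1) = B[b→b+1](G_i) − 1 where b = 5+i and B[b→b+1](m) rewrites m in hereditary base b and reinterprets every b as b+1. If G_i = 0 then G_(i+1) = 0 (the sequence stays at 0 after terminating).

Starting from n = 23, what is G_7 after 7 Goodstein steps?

[0] 23 ≡ 4·5 + 3 (base 5). Lift 6: 27. −1: 26.
[1] 26 ≡ 4·6 + 2 (base 6). Lift 7: 30. −1: 29.
[2] 29 ≡ 4·7 + 1 (base 7). Lift 8: 33. −1: 32.
[3] 32 ≡ 4·8 (base 8). Lift 9: 36. −1: 35.
[4] 35 ≡ 3·9 + 8 (base 9). Lift 10: 38. −1: 37.
[5] 37 ≡ 3·10 + 7 (base 10). Lift 11: 40. −1: 39.
[6] 39 ≡ 3·11 + 6 (base 11). Lift 12: 42. −1: 41.
[7] 41 ≡ 3·12 + 5 (base 12). Lift 13: 44. −1: 43.

41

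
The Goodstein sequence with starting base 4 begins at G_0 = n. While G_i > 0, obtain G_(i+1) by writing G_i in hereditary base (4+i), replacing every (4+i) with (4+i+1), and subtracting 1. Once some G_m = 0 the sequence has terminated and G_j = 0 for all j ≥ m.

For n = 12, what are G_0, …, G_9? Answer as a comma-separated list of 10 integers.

12, 14, 15, 16, 17, 18, 19, 19, 19, 19

i=0: 12 = 3·4 (b=4); 4→5: 3·5 = 15; 15−1 = 14
i=1: 14 = 2·5 + 4 (b=5); 5→6: 2·6 + 4 = 16; 16−1 = 15
i=2: 15 = 2·6 + 3 (b=6); 6→7: 2·7 + 3 = 17; 17−1 = 16
i=3: 16 = 2·7 + 2 (b=7); 7→8: 2·8 + 2 = 18; 18−1 = 17
i=4: 17 = 2·8 + 1 (b=8); 8→9: 2·9 + 1 = 19; 19−1 = 18
i=5: 18 = 2·9 (b=9); 9→10: 2·10 = 20; 20−1 = 19
i=6: 19 = 10 + 9 (b=10); 10→11: 11 + 9 = 20; 20−1 = 19
i=7: 19 = 11 + 8 (b=11); 11→12: 12 + 8 = 20; 20−1 = 19
i=8: 19 = 12 + 7 (b=12); 12→13: 13 + 7 = 20; 20−1 = 19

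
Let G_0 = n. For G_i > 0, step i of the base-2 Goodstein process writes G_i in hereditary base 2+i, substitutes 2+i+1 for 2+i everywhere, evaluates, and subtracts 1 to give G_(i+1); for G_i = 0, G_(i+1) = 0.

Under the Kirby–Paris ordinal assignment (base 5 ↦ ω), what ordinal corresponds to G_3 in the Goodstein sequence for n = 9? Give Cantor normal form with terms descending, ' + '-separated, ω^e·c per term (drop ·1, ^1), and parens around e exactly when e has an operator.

ω^ω·3 + ω^3·3 + ω^2·3 + ω·3 + 2

(0) 9|_2 = 2^(2 + 1) + 1 ↦ 3^(3 + 1) + 1|_3 = 82 ⇒ 81
(1) 81|_3 = 3^(3 + 1) ↦ 4^(4 + 1)|_4 = 1024 ⇒ 1023
(2) 1023|_4 = 3·4^4 + 3·4^3 + 3·4^2 + 3·4 + 3 ↦ 3·5^5 + 3·5^3 + 3·5^2 + 3·5 + 3|_5 = 9843 ⇒ 9842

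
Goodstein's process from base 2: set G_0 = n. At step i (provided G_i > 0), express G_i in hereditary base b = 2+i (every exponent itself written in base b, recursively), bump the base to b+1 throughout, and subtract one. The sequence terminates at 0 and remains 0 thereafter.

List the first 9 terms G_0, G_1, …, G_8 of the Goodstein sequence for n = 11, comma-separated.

11 —HB2→ 2^(2 + 1) + 2 + 1 —bump→ 3^(3 + 1) + 3 + 1 = 85 —(−1)→ 84
84 —HB3→ 3^(3 + 1) + 3 —bump→ 4^(4 + 1) + 4 = 1028 —(−1)→ 1027
1027 —HB4→ 4^(4 + 1) + 3 —bump→ 5^(5 + 1) + 3 = 15628 —(−1)→ 15627
15627 —HB5→ 5^(5 + 1) + 2 —bump→ 6^(6 + 1) + 2 = 279938 —(−1)→ 279937
279937 —HB6→ 6^(6 + 1) + 1 —bump→ 7^(7 + 1) + 1 = 5764802 —(−1)→ 5764801
5764801 —HB7→ 7^(7 + 1) —bump→ 8^(8 + 1) = 134217728 —(−1)→ 134217727
134217727 —HB8→ 7·8^8 + 7·8^7 + 7·8^6 + 7·8^5 + 7·8^4 + 7·8^3 + 7·8^2 + 7·8 + 7 —bump→ 7·9^9 + 7·9^7 + 7·9^6 + 7·9^5 + 7·9^4 + 7·9^3 + 7·9^2 + 7·9 + 7 = 2749609303 —(−1)→ 2749609302
2749609302 —HB9→ 7·9^9 + 7·9^7 + 7·9^6 + 7·9^5 + 7·9^4 + 7·9^3 + 7·9^2 + 7·9 + 6 —bump→ 7·10^10 + 7·10^7 + 7·10^6 + 7·10^5 + 7·10^4 + 7·10^3 + 7·10^2 + 7·10 + 6 = 70077777776 —(−1)→ 70077777775

11, 84, 1027, 15627, 279937, 5764801, 134217727, 2749609302, 70077777775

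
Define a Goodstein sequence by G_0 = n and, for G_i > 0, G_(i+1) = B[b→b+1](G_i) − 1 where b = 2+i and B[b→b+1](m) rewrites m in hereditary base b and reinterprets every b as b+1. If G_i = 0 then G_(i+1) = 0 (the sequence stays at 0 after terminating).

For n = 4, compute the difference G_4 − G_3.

23

base 2: 4 = 2^2; at 3: 3^3 = 27; next = 26
base 3: 26 = 2·3^2 + 2·3 + 2; at 4: 2·4^2 + 2·4 + 2 = 42; next = 41
base 4: 41 = 2·4^2 + 2·4 + 1; at 5: 2·5^2 + 2·5 + 1 = 61; next = 60
base 5: 60 = 2·5^2 + 2·5; at 6: 2·6^2 + 2·6 = 84; next = 83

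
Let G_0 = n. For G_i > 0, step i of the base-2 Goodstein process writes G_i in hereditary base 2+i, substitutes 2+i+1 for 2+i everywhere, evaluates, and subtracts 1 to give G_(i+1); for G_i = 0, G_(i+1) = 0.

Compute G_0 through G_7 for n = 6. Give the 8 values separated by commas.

step 0: 6 = 2^2 + 2; sub 3 for 2: 3^3 + 3; = 30; G_1 = 30−1 = 29
step 1: 29 = 3^3 + 2; sub 4 for 3: 4^4 + 2; = 258; G_2 = 258−1 = 257
step 2: 257 = 4^4 + 1; sub 5 for 4: 5^5 + 1; = 3126; G_3 = 3126−1 = 3125
step 3: 3125 = 5^5; sub 6 for 5: 6^6; = 46656; G_4 = 46656−1 = 46655
step 4: 46655 = 5·6^5 + 5·6^4 + 5·6^3 + 5·6^2 + 5·6 + 5; sub 7 for 6: 5·7^5 + 5·7^4 + 5·7^3 + 5·7^2 + 5·7 + 5; = 98040; G_5 = 98040−1 = 98039
step 5: 98039 = 5·7^5 + 5·7^4 + 5·7^3 + 5·7^2 + 5·7 + 4; sub 8 for 7: 5·8^5 + 5·8^4 + 5·8^3 + 5·8^2 + 5·8 + 4; = 187244; G_6 = 187244−1 = 187243
step 6: 187243 = 5·8^5 + 5·8^4 + 5·8^3 + 5·8^2 + 5·8 + 3; sub 9 for 8: 5·9^5 + 5·9^4 + 5·9^3 + 5·9^2 + 5·9 + 3; = 332148; G_7 = 332148−1 = 332147

6, 29, 257, 3125, 46655, 98039, 187243, 332147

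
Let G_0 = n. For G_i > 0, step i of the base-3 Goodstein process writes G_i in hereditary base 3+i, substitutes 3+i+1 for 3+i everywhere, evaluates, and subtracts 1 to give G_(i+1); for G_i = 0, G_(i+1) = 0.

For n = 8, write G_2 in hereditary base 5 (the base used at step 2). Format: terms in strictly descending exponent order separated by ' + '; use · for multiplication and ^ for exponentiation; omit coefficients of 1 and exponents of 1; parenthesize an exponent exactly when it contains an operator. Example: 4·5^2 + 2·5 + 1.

2·5

[0] 8 ≡ 2·3 + 2 (base 3). Lift 4: 10. −1: 9.
[1] 9 ≡ 2·4 + 1 (base 4). Lift 5: 11. −1: 10.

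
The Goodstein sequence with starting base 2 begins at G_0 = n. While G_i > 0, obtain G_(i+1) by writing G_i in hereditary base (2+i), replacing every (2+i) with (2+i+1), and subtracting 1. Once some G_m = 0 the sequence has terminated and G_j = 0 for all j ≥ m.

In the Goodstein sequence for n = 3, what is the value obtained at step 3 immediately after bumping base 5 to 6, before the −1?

2

(0) 3|_2 = 2 + 1 ↦ 3 + 1|_3 = 4 ⇒ 3
(1) 3|_3 = 3 ↦ 4|_4 = 4 ⇒ 3
(2) 3|_4 = 3 ↦ 3|_5 = 3 ⇒ 2
(3) 2|_5 = 2 ↦ 2|_6 = 2 ⇒ 1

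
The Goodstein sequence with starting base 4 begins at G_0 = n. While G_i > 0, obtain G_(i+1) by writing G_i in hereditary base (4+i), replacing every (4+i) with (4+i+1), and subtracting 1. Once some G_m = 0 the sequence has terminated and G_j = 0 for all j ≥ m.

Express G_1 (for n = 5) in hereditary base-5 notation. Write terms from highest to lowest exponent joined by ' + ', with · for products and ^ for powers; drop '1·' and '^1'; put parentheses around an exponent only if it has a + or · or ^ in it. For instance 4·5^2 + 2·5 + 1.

5

(0) 5|_4 = 4 + 1 ↦ 5 + 1|_5 = 6 ⇒ 5
(1) 5|_5 = 5 ↦ 6|_6 = 6 ⇒ 5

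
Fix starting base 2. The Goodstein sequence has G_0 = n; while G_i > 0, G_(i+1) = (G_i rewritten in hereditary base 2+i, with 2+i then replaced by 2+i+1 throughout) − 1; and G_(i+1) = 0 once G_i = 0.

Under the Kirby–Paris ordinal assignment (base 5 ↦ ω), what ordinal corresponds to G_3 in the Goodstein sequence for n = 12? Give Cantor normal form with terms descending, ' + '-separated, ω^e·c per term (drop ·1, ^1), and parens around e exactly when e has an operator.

12 —HB2→ 2^(2 + 1) + 2^2 —bump→ 3^(3 + 1) + 3^3 = 108 —(−1)→ 107
107 —HB3→ 3^(3 + 1) + 2·3^2 + 2·3 + 2 —bump→ 4^(4 + 1) + 2·4^2 + 2·4 + 2 = 1066 —(−1)→ 1065
1065 —HB4→ 4^(4 + 1) + 2·4^2 + 2·4 + 1 —bump→ 5^(5 + 1) + 2·5^2 + 2·5 + 1 = 15686 —(−1)→ 15685

ω^(ω + 1) + ω^2·2 + ω·2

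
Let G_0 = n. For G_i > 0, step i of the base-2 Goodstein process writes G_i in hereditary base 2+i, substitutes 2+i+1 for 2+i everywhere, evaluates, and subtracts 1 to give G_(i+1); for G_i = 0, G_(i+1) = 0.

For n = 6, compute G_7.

6 —HB2→ 2^2 + 2 —bump→ 3^3 + 3 = 30 —(−1)→ 29
29 —HB3→ 3^3 + 2 —bump→ 4^4 + 2 = 258 —(−1)→ 257
257 —HB4→ 4^4 + 1 —bump→ 5^5 + 1 = 3126 —(−1)→ 3125
3125 —HB5→ 5^5 —bump→ 6^6 = 46656 —(−1)→ 46655
46655 —HB6→ 5·6^5 + 5·6^4 + 5·6^3 + 5·6^2 + 5·6 + 5 —bump→ 5·7^5 + 5·7^4 + 5·7^3 + 5·7^2 + 5·7 + 5 = 98040 —(−1)→ 98039
98039 —HB7→ 5·7^5 + 5·7^4 + 5·7^3 + 5·7^2 + 5·7 + 4 —bump→ 5·8^5 + 5·8^4 + 5·8^3 + 5·8^2 + 5·8 + 4 = 187244 —(−1)→ 187243
187243 —HB8→ 5·8^5 + 5·8^4 + 5·8^3 + 5·8^2 + 5·8 + 3 —bump→ 5·9^5 + 5·9^4 + 5·9^3 + 5·9^2 + 5·9 + 3 = 332148 —(−1)→ 332147
332147 —HB9→ 5·9^5 + 5·9^4 + 5·9^3 + 5·9^2 + 5·9 + 2 —bump→ 5·10^5 + 5·10^4 + 5·10^3 + 5·10^2 + 5·10 + 2 = 555552 —(−1)→ 555551

332147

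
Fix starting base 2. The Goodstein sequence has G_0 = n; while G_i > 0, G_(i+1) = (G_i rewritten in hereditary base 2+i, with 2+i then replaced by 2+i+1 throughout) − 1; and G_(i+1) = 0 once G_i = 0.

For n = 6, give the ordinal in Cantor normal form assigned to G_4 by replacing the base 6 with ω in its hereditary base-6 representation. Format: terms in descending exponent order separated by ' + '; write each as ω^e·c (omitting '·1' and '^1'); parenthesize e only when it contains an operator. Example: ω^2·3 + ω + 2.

ω^5·5 + ω^4·5 + ω^3·5 + ω^2·5 + ω·5 + 5

G_0 = 6. HB_2(6) = 2^2 + 2. Bump = 30. G_1 = 29.
G_1 = 29. HB_3(29) = 3^3 + 2. Bump = 258. G_2 = 257.
G_2 = 257. HB_4(257) = 4^4 + 1. Bump = 3126. G_3 = 3125.
G_3 = 3125. HB_5(3125) = 5^5. Bump = 46656. G_4 = 46655.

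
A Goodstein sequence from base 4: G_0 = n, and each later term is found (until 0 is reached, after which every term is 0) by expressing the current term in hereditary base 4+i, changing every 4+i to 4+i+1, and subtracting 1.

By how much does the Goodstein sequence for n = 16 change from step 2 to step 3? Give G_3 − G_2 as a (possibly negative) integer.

3

i=0: 16 = 4^2 (b=4); 4→5: 5^2 = 25; 25−1 = 24
i=1: 24 = 4·5 + 4 (b=5); 5→6: 4·6 + 4 = 28; 28−1 = 27
i=2: 27 = 4·6 + 3 (b=6); 6→7: 4·7 + 3 = 31; 31−1 = 30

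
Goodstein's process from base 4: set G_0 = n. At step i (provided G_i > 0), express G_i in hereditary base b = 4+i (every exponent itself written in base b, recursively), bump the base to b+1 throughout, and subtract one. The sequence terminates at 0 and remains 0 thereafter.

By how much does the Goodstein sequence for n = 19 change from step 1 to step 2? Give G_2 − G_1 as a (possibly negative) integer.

10

19 —HB4→ 4^2 + 3 —bump→ 5^2 + 3 = 28 —(−1)→ 27
27 —HB5→ 5^2 + 2 —bump→ 6^2 + 2 = 38 —(−1)→ 37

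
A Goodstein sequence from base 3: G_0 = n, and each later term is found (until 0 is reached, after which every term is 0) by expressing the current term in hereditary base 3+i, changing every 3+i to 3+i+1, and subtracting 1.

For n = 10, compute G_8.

41

(0) 10|_3 = 3^2 + 1 ↦ 4^2 + 1|_4 = 17 ⇒ 16
(1) 16|_4 = 4^2 ↦ 5^2|_5 = 25 ⇒ 24
(2) 24|_5 = 4·5 + 4 ↦ 4·6 + 4|_6 = 28 ⇒ 27
(3) 27|_6 = 4·6 + 3 ↦ 4·7 + 3|_7 = 31 ⇒ 30
(4) 30|_7 = 4·7 + 2 ↦ 4·8 + 2|_8 = 34 ⇒ 33
(5) 33|_8 = 4·8 + 1 ↦ 4·9 + 1|_9 = 37 ⇒ 36
(6) 36|_9 = 4·9 ↦ 4·10|_10 = 40 ⇒ 39
(7) 39|_10 = 3·10 + 9 ↦ 3·11 + 9|_11 = 42 ⇒ 41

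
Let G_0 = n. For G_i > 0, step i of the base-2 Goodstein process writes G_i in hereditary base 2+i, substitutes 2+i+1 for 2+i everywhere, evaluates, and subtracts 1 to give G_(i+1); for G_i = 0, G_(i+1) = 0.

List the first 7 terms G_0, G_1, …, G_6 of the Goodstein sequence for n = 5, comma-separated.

G_0=5  [base 2] 2^2 + 1  →[2↦3]→  3^3 + 1 = 28  −1 ⇒ G_1=27
G_1=27  [base 3] 3^3  →[3↦4]→  4^4 = 256  −1 ⇒ G_2=255
G_2=255  [base 4] 3·4^3 + 3·4^2 + 3·4 + 3  →[4↦5]→  3·5^3 + 3·5^2 + 3·5 + 3 = 468  −1 ⇒ G_3=467
G_3=467  [base 5] 3·5^3 + 3·5^2 + 3·5 + 2  →[5↦6]→  3·6^3 + 3·6^2 + 3·6 + 2 = 776  −1 ⇒ G_4=775
G_4=775  [base 6] 3·6^3 + 3·6^2 + 3·6 + 1  →[6↦7]→  3·7^3 + 3·7^2 + 3·7 + 1 = 1198  −1 ⇒ G_5=1197
G_5=1197  [base 7] 3·7^3 + 3·7^2 + 3·7  →[7↦8]→  3·8^3 + 3·8^2 + 3·8 = 1752  −1 ⇒ G_6=1751

5, 27, 255, 467, 775, 1197, 1751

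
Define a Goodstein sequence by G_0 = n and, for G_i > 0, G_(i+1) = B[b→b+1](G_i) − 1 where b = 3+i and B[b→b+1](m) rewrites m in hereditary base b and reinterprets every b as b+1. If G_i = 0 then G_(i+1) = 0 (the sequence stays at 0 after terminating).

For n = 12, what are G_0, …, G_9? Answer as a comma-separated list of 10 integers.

12, 19, 27, 37, 49, 63, 69, 75, 81, 87

G_0 = 12. HB_3(12) = 3^2 + 3. Bump = 20. G_1 = 19.
G_1 = 19. HB_4(19) = 4^2 + 3. Bump = 28. G_2 = 27.
G_2 = 27. HB_5(27) = 5^2 + 2. Bump = 38. G_3 = 37.
G_3 = 37. HB_6(37) = 6^2 + 1. Bump = 50. G_4 = 49.
G_4 = 49. HB_7(49) = 7^2. Bump = 64. G_5 = 63.
G_5 = 63. HB_8(63) = 7·8 + 7. Bump = 70. G_6 = 69.
G_6 = 69. HB_9(69) = 7·9 + 6. Bump = 76. G_7 = 75.
G_7 = 75. HB_10(75) = 7·10 + 5. Bump = 82. G_8 = 81.
G_8 = 81. HB_11(81) = 7·11 + 4. Bump = 88. G_9 = 87.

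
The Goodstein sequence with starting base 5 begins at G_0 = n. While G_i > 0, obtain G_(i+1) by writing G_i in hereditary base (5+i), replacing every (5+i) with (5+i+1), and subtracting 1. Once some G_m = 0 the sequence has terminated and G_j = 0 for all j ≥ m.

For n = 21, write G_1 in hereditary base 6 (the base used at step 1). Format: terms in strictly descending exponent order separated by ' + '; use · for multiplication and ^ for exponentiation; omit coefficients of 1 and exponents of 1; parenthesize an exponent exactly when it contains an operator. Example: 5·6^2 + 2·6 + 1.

4·6

base 5: 21 = 4·5 + 1; at 6: 4·6 + 1 = 25; next = 24
base 6: 24 = 4·6; at 7: 4·7 = 28; next = 27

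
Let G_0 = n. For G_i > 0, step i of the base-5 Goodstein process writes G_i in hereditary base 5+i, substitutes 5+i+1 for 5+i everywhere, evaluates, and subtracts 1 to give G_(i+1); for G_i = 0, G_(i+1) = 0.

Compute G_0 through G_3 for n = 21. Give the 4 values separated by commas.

base 5: 21 = 4·5 + 1; at 6: 4·6 + 1 = 25; next = 24
base 6: 24 = 4·6; at 7: 4·7 = 28; next = 27
base 7: 27 = 3·7 + 6; at 8: 3·8 + 6 = 30; next = 29

21, 24, 27, 29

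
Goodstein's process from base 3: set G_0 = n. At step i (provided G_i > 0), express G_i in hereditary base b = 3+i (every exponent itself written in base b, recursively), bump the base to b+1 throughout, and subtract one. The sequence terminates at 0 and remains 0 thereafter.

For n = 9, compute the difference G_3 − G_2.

2

base 3: 9 = 3^2; at 4: 4^2 = 16; next = 15
base 4: 15 = 3·4 + 3; at 5: 3·5 + 3 = 18; next = 17
base 5: 17 = 3·5 + 2; at 6: 3·6 + 2 = 20; next = 19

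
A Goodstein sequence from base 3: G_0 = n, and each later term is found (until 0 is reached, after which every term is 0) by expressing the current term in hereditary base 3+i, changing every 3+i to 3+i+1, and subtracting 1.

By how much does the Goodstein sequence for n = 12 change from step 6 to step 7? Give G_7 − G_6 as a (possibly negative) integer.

G_0 = 12. HB_3(12) = 3^2 + 3. Bump = 20. G_1 = 19.
G_1 = 19. HB_4(19) = 4^2 + 3. Bump = 28. G_2 = 27.
G_2 = 27. HB_5(27) = 5^2 + 2. Bump = 38. G_3 = 37.
G_3 = 37. HB_6(37) = 6^2 + 1. Bump = 50. G_4 = 49.
G_4 = 49. HB_7(49) = 7^2. Bump = 64. G_5 = 63.
G_5 = 63. HB_8(63) = 7·8 + 7. Bump = 70. G_6 = 69.
G_6 = 69. HB_9(69) = 7·9 + 6. Bump = 76. G_7 = 75.

6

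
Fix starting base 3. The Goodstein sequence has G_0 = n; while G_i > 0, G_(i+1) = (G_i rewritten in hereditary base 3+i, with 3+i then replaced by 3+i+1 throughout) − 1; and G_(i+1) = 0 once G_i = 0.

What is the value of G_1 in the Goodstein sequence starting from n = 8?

9

step 0: 8 = 2·3 + 2; sub 4 for 3: 2·4 + 2; = 10; G_1 = 10−1 = 9
step 1: 9 = 2·4 + 1; sub 5 for 4: 2·5 + 1; = 11; G_2 = 11−1 = 10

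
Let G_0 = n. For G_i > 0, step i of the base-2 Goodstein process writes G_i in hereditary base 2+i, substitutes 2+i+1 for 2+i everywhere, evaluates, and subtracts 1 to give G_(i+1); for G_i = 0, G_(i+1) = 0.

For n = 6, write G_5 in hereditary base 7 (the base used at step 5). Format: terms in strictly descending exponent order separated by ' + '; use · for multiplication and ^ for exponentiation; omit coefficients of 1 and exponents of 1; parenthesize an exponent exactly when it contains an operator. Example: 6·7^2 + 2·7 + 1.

5·7^5 + 5·7^4 + 5·7^3 + 5·7^2 + 5·7 + 4

(0) 6|_2 = 2^2 + 2 ↦ 3^3 + 3|_3 = 30 ⇒ 29
(1) 29|_3 = 3^3 + 2 ↦ 4^4 + 2|_4 = 258 ⇒ 257
(2) 257|_4 = 4^4 + 1 ↦ 5^5 + 1|_5 = 3126 ⇒ 3125
(3) 3125|_5 = 5^5 ↦ 6^6|_6 = 46656 ⇒ 46655
(4) 46655|_6 = 5·6^5 + 5·6^4 + 5·6^3 + 5·6^2 + 5·6 + 5 ↦ 5·7^5 + 5·7^4 + 5·7^3 + 5·7^2 + 5·7 + 5|_7 = 98040 ⇒ 98039
(5) 98039|_7 = 5·7^5 + 5·7^4 + 5·7^3 + 5·7^2 + 5·7 + 4 ↦ 5·8^5 + 5·8^4 + 5·8^3 + 5·8^2 + 5·8 + 4|_8 = 187244 ⇒ 187243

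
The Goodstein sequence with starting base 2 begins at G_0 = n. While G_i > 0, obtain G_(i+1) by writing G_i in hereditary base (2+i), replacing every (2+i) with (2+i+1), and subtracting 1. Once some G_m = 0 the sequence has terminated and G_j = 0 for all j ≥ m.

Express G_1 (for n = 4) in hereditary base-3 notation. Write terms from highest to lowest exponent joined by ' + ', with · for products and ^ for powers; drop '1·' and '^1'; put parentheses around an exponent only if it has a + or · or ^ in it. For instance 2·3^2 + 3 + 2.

2·3^2 + 2·3 + 2

i=0: 4 = 2^2 (b=2); 2→3: 3^3 = 27; 27−1 = 26
i=1: 26 = 2·3^2 + 2·3 + 2 (b=3); 3→4: 2·4^2 + 2·4 + 2 = 42; 42−1 = 41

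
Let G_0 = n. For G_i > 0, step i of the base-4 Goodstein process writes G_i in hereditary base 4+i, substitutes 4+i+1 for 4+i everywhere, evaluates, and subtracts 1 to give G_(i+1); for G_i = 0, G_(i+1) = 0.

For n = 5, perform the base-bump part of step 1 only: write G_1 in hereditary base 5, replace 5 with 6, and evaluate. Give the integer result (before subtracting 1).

6

[0] 5 ≡ 4 + 1 (base 4). Lift 5: 6. −1: 5.
[1] 5 ≡ 5 (base 5). Lift 6: 6. −1: 5.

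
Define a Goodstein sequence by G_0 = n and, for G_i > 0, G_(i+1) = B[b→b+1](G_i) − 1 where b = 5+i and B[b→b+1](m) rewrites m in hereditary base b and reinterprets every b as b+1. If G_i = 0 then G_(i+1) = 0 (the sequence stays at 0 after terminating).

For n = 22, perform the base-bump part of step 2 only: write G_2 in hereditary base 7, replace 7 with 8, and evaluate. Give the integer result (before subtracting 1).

(0) 22|_5 = 4·5 + 2 ↦ 4·6 + 2|_6 = 26 ⇒ 25
(1) 25|_6 = 4·6 + 1 ↦ 4·7 + 1|_7 = 29 ⇒ 28
(2) 28|_7 = 4·7 ↦ 4·8|_8 = 32 ⇒ 31

32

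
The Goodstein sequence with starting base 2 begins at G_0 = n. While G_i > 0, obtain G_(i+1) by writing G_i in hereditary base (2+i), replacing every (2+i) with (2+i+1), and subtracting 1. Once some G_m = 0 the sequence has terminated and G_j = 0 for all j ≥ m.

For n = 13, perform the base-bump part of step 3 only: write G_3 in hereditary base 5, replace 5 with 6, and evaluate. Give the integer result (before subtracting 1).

13 —HB2→ 2^(2 + 1) + 2^2 + 1 —bump→ 3^(3 + 1) + 3^3 + 1 = 109 —(−1)→ 108
108 —HB3→ 3^(3 + 1) + 3^3 —bump→ 4^(4 + 1) + 4^4 = 1280 —(−1)→ 1279
1279 —HB4→ 4^(4 + 1) + 3·4^3 + 3·4^2 + 3·4 + 3 —bump→ 5^(5 + 1) + 3·5^3 + 3·5^2 + 3·5 + 3 = 16093 —(−1)→ 16092
16092 —HB5→ 5^(5 + 1) + 3·5^3 + 3·5^2 + 3·5 + 2 —bump→ 6^(6 + 1) + 3·6^3 + 3·6^2 + 3·6 + 2 = 280712 —(−1)→ 280711

280712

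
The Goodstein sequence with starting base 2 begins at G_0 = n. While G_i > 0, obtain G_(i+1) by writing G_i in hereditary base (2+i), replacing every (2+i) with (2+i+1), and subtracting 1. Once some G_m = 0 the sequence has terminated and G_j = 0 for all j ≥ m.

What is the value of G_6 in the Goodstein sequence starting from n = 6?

187243

6 —HB2→ 2^2 + 2 —bump→ 3^3 + 3 = 30 —(−1)→ 29
29 —HB3→ 3^3 + 2 —bump→ 4^4 + 2 = 258 —(−1)→ 257
257 —HB4→ 4^4 + 1 —bump→ 5^5 + 1 = 3126 —(−1)→ 3125
3125 —HB5→ 5^5 —bump→ 6^6 = 46656 —(−1)→ 46655
46655 —HB6→ 5·6^5 + 5·6^4 + 5·6^3 + 5·6^2 + 5·6 + 5 —bump→ 5·7^5 + 5·7^4 + 5·7^3 + 5·7^2 + 5·7 + 5 = 98040 —(−1)→ 98039
98039 —HB7→ 5·7^5 + 5·7^4 + 5·7^3 + 5·7^2 + 5·7 + 4 —bump→ 5·8^5 + 5·8^4 + 5·8^3 + 5·8^2 + 5·8 + 4 = 187244 —(−1)→ 187243
187243 —HB8→ 5·8^5 + 5·8^4 + 5·8^3 + 5·8^2 + 5·8 + 3 —bump→ 5·9^5 + 5·9^4 + 5·9^3 + 5·9^2 + 5·9 + 3 = 332148 —(−1)→ 332147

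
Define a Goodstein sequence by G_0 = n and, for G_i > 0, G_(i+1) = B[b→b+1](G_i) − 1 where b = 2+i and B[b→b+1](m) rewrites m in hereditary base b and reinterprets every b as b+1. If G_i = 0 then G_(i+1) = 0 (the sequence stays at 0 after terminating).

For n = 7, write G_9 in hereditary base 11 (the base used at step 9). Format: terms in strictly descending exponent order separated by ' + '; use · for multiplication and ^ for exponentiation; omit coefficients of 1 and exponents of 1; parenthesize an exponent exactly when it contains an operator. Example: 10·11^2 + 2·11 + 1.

step 0: 7 = 2^2 + 2 + 1; sub 3 for 2: 3^3 + 3 + 1; = 31; G_1 = 31−1 = 30
step 1: 30 = 3^3 + 3; sub 4 for 3: 4^4 + 4; = 260; G_2 = 260−1 = 259
step 2: 259 = 4^4 + 3; sub 5 for 4: 5^5 + 3; = 3128; G_3 = 3128−1 = 3127
step 3: 3127 = 5^5 + 2; sub 6 for 5: 6^6 + 2; = 46658; G_4 = 46658−1 = 46657
step 4: 46657 = 6^6 + 1; sub 7 for 6: 7^7 + 1; = 823544; G_5 = 823544−1 = 823543
step 5: 823543 = 7^7; sub 8 for 7: 8^8; = 16777216; G_6 = 16777216−1 = 16777215
step 6: 16777215 = 7·8^7 + 7·8^6 + 7·8^5 + 7·8^4 + 7·8^3 + 7·8^2 + 7·8 + 7; sub 9 for 8: 7·9^7 + 7·9^6 + 7·9^5 + 7·9^4 + 7·9^3 + 7·9^2 + 7·9 + 7; = 37665880; G_7 = 37665880−1 = 37665879
step 7: 37665879 = 7·9^7 + 7·9^6 + 7·9^5 + 7·9^4 + 7·9^3 + 7·9^2 + 7·9 + 6; sub 10 for 9: 7·10^7 + 7·10^6 + 7·10^5 + 7·10^4 + 7·10^3 + 7·10^2 + 7·10 + 6; = 77777776; G_8 = 77777776−1 = 77777775
step 8: 77777775 = 7·10^7 + 7·10^6 + 7·10^5 + 7·10^4 + 7·10^3 + 7·10^2 + 7·10 + 5; sub 11 for 10: 7·11^7 + 7·11^6 + 7·11^5 + 7·11^4 + 7·11^3 + 7·11^2 + 7·11 + 5; = 150051214; G_9 = 150051214−1 = 150051213

7·11^7 + 7·11^6 + 7·11^5 + 7·11^4 + 7·11^3 + 7·11^2 + 7·11 + 4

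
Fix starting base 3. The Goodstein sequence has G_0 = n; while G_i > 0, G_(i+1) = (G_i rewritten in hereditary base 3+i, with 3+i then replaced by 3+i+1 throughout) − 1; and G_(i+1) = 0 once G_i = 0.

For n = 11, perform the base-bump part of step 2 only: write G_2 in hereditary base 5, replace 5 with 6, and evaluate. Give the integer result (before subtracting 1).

36

G_0=11  [base 3] 3^2 + 2  →[3↦4]→  4^2 + 2 = 18  −1 ⇒ G_1=17
G_1=17  [base 4] 4^2 + 1  →[4↦5]→  5^2 + 1 = 26  −1 ⇒ G_2=25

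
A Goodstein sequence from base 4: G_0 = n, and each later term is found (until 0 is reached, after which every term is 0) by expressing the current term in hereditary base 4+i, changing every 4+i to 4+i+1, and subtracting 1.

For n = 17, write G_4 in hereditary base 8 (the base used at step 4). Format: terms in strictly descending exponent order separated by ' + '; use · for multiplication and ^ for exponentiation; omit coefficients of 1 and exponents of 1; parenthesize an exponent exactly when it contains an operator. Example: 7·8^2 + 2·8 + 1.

5·8 + 3

i=0: 17 = 4^2 + 1 (b=4); 4→5: 5^2 + 1 = 26; 26−1 = 25
i=1: 25 = 5^2 (b=5); 5→6: 6^2 = 36; 36−1 = 35
i=2: 35 = 5·6 + 5 (b=6); 6→7: 5·7 + 5 = 40; 40−1 = 39
i=3: 39 = 5·7 + 4 (b=7); 7→8: 5·8 + 4 = 44; 44−1 = 43
i=4: 43 = 5·8 + 3 (b=8); 8→9: 5·9 + 3 = 48; 48−1 = 47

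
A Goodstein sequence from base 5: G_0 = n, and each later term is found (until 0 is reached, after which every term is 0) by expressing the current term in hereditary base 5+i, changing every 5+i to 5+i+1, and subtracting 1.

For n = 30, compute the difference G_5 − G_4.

18

G_0 = 30. HB_5(30) = 5^2 + 5. Bump = 42. G_1 = 41.
G_1 = 41. HB_6(41) = 6^2 + 5. Bump = 54. G_2 = 53.
G_2 = 53. HB_7(53) = 7^2 + 4. Bump = 68. G_3 = 67.
G_3 = 67. HB_8(67) = 8^2 + 3. Bump = 84. G_4 = 83.
G_4 = 83. HB_9(83) = 9^2 + 2. Bump = 102. G_5 = 101.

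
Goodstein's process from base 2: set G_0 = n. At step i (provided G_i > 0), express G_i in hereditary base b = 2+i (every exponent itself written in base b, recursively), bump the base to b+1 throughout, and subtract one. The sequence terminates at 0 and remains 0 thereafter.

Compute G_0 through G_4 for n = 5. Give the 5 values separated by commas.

5, 27, 255, 467, 775

G_0 = 5. HB_2(5) = 2^2 + 1. Bump = 28. G_1 = 27.
G_1 = 27. HB_3(27) = 3^3. Bump = 256. G_2 = 255.
G_2 = 255. HB_4(255) = 3·4^3 + 3·4^2 + 3·4 + 3. Bump = 468. G_3 = 467.
G_3 = 467. HB_5(467) = 3·5^3 + 3·5^2 + 3·5 + 2. Bump = 776. G_4 = 775.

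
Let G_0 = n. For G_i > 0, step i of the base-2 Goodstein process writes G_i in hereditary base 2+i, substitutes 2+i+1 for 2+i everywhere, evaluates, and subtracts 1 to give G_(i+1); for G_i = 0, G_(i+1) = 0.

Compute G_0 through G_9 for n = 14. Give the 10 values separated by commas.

14, 110, 1281, 18750, 326591, 5862840, 134404971, 3487116548, 100000555551, 3138429262496

G_0=14  [base 2] 2^(2 + 1) + 2^2 + 2  →[2↦3]→  3^(3 + 1) + 3^3 + 3 = 111  −1 ⇒ G_1=110
G_1=110  [base 3] 3^(3 + 1) + 3^3 + 2  →[3↦4]→  4^(4 + 1) + 4^4 + 2 = 1282  −1 ⇒ G_2=1281
G_2=1281  [base 4] 4^(4 + 1) + 4^4 + 1  →[4↦5]→  5^(5 + 1) + 5^5 + 1 = 18751  −1 ⇒ G_3=18750
G_3=18750  [base 5] 5^(5 + 1) + 5^5  →[5↦6]→  6^(6 + 1) + 6^6 = 326592  −1 ⇒ G_4=326591
G_4=326591  [base 6] 6^(6 + 1) + 5·6^5 + 5·6^4 + 5·6^3 + 5·6^2 + 5·6 + 5  →[6↦7]→  7^(7 + 1) + 5·7^5 + 5·7^4 + 5·7^3 + 5·7^2 + 5·7 + 5 = 5862841  −1 ⇒ G_5=5862840
G_5=5862840  [base 7] 7^(7 + 1) + 5·7^5 + 5·7^4 + 5·7^3 + 5·7^2 + 5·7 + 4  →[7↦8]→  8^(8 + 1) + 5·8^5 + 5·8^4 + 5·8^3 + 5·8^2 + 5·8 + 4 = 134404972  −1 ⇒ G_6=134404971
G_6=134404971  [base 8] 8^(8 + 1) + 5·8^5 + 5·8^4 + 5·8^3 + 5·8^2 + 5·8 + 3  →[8↦9]→  9^(9 + 1) + 5·9^5 + 5·9^4 + 5·9^3 + 5·9^2 + 5·9 + 3 = 3487116549  −1 ⇒ G_7=3487116548
G_7=3487116548  [base 9] 9^(9 + 1) + 5·9^5 + 5·9^4 + 5·9^3 + 5·9^2 + 5·9 + 2  →[9↦10]→  10^(10 + 1) + 5·10^5 + 5·10^4 + 5·10^3 + 5·10^2 + 5·10 + 2 = 100000555552  −1 ⇒ G_8=100000555551
G_8=100000555551  [base 10] 10^(10 + 1) + 5·10^5 + 5·10^4 + 5·10^3 + 5·10^2 + 5·10 + 1  →[10↦11]→  11^(11 + 1) + 5·11^5 + 5·11^4 + 5·11^3 + 5·11^2 + 5·11 + 1 = 3138429262497  −1 ⇒ G_9=3138429262496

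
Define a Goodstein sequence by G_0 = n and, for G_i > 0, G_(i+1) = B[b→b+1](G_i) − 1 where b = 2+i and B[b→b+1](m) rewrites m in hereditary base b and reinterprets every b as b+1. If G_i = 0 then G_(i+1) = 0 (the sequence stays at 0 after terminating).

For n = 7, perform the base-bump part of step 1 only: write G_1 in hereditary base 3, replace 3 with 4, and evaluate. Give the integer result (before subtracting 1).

[0] 7 ≡ 2^2 + 2 + 1 (base 2). Lift 3: 31. −1: 30.
[1] 30 ≡ 3^3 + 3 (base 3). Lift 4: 260. −1: 259.

260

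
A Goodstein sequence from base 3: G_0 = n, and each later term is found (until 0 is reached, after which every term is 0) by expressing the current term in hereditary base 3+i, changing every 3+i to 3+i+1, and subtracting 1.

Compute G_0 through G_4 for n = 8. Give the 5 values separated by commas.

base 3: 8 = 2·3 + 2; at 4: 2·4 + 2 = 10; next = 9
base 4: 9 = 2·4 + 1; at 5: 2·5 + 1 = 11; next = 10
base 5: 10 = 2·5; at 6: 2·6 = 12; next = 11
base 6: 11 = 6 + 5; at 7: 7 + 5 = 12; next = 11

8, 9, 10, 11, 11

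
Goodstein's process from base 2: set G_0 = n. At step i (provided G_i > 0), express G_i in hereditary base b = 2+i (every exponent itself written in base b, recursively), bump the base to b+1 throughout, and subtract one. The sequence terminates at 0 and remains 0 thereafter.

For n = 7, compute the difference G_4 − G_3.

43530

base 2: 7 = 2^2 + 2 + 1; at 3: 3^3 + 3 + 1 = 31; next = 30
base 3: 30 = 3^3 + 3; at 4: 4^4 + 4 = 260; next = 259
base 4: 259 = 4^4 + 3; at 5: 5^5 + 3 = 3128; next = 3127
base 5: 3127 = 5^5 + 2; at 6: 6^6 + 2 = 46658; next = 46657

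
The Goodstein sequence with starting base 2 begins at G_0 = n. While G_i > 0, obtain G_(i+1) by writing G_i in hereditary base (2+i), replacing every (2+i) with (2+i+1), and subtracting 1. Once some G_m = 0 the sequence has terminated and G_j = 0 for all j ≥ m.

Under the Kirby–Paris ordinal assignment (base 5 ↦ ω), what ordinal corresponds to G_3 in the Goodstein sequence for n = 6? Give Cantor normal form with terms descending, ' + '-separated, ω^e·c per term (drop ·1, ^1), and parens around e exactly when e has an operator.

step 0: 6 = 2^2 + 2; sub 3 for 2: 3^3 + 3; = 30; G_1 = 30−1 = 29
step 1: 29 = 3^3 + 2; sub 4 for 3: 4^4 + 2; = 258; G_2 = 258−1 = 257
step 2: 257 = 4^4 + 1; sub 5 for 4: 5^5 + 1; = 3126; G_3 = 3126−1 = 3125
step 3: 3125 = 5^5; sub 6 for 5: 6^6; = 46656; G_4 = 46656−1 = 46655

ω^ω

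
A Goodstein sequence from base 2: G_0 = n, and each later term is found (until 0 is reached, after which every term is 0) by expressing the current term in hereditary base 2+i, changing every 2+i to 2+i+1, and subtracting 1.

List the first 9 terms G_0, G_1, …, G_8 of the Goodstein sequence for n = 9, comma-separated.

G_0 = 9. HB_2(9) = 2^(2 + 1) + 1. Bump = 82. G_1 = 81.
G_1 = 81. HB_3(81) = 3^(3 + 1). Bump = 1024. G_2 = 1023.
G_2 = 1023. HB_4(1023) = 3·4^4 + 3·4^3 + 3·4^2 + 3·4 + 3. Bump = 9843. G_3 = 9842.
G_3 = 9842. HB_5(9842) = 3·5^5 + 3·5^3 + 3·5^2 + 3·5 + 2. Bump = 140744. G_4 = 140743.
G_4 = 140743. HB_6(140743) = 3·6^6 + 3·6^3 + 3·6^2 + 3·6 + 1. Bump = 2471827. G_5 = 2471826.
G_5 = 2471826. HB_7(2471826) = 3·7^7 + 3·7^3 + 3·7^2 + 3·7. Bump = 50333400. G_6 = 50333399.
G_6 = 50333399. HB_8(50333399) = 3·8^8 + 3·8^3 + 3·8^2 + 2·8 + 7. Bump = 1162263922. G_7 = 1162263921.
G_7 = 1162263921. HB_9(1162263921) = 3·9^9 + 3·9^3 + 3·9^2 + 2·9 + 6. Bump = 30000003326. G_8 = 30000003325.

9, 81, 1023, 9842, 140743, 2471826, 50333399, 1162263921, 30000003325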